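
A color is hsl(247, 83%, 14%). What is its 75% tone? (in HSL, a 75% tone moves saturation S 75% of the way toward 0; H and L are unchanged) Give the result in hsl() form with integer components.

S moves 75% from 83 toward 0: 83 − 62.25 = 20.75 → 21.
H and L are unchanged.

hsl(247, 21%, 14%)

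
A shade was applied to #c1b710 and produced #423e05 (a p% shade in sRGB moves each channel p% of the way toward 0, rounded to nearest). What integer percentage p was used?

66%

#c1b710 is rgb(193, 183, 16); #423e05 is rgb(66, 62, 5).
On the R channel (widest range): 66 ≈ 193 + (p/100)(0 − 193), so p ≈ 100×(66 − 193)/(0 − 193) = -12700/-193 = 65.80.
p = 66 reproduces all three channels after rounding.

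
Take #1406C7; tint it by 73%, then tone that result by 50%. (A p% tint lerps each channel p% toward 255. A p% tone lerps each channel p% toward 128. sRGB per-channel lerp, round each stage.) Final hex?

#A09EB8

#1406C7 is rgb(20, 6, 199).
A 73% tint moves each channel 73% toward 255:
  R: 20 + 0.73×(255−20) = 20 + 171.55 = 191.55 → 192
  G: 6 + 181.77 = 187.77 → 188
  B: 199 + 40.88 = 239.88 → 240
After the tint: rgb(192, 188, 240) = #C0BCF0.
Per channel, c → c + 0.5(128 − c):
  R: 192 + 0.5×(128−192) = 192 − 32 = 160 → 160
  G: 188 + 0.5×(128−188) = 188 − 30 = 158 → 158
  B: 240 − 56 = 184 → 184
rgb(160, 158, 184) = #A09EB8.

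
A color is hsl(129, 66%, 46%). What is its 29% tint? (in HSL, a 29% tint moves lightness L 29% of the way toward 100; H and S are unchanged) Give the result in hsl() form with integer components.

hsl(129, 66%, 62%)

L moves 29% from 46 toward 100: 46 + 15.66 = 61.66 → 62.
H and S are unchanged.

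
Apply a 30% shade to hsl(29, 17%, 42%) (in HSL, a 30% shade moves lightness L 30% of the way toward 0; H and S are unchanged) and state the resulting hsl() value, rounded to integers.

hsl(29, 17%, 29%)

L moves 30% from 42 toward 0: 42 − 12.6 = 29.4 → 29.
H and S are unchanged.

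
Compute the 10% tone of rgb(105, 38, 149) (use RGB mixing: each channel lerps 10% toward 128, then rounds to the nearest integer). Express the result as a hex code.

A 10% tone moves each channel 10% toward 128:
  R: 105 + 2.3 = 107.3 → 107
  G: 38 + 0.1×(128−38) = 38 + 9 = 47 → 47
  B: 149 + 0.1×(128−149) = 149 − 2.1 = 146.9 → 147
rgb(107, 47, 147) = #6b2f93.

#6b2f93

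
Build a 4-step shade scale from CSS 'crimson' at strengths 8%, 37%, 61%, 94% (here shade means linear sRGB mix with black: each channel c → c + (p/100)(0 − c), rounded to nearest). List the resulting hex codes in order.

#CA1237, #8B0D26, #560817, #0D0104

CSS crimson is rgb(220, 20, 60).
8%: (220 − 17.6 = 202.4→202, 20 − 1.6 = 18.4→18, 60 − 4.8 = 55.2→55) → #CA1237
37%: (220 − 81.4 = 138.6→139, 20 − 7.4 = 12.6→13, 60 − 22.2 = 37.8→38) → #8B0D26
61%: (220 − 134.2 = 85.8→86, 20 − 12.2 = 7.8→8, 60 − 36.6 = 23.4→23) → #560817
94%: (220 − 206.8 = 13.2→13, 20 − 18.8 = 1.2→1, 60 − 56.4 = 3.6→4) → #0D0104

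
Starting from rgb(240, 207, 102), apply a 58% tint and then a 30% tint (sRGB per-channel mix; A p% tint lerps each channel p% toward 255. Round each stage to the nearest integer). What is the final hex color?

A 58% tint moves each channel 58% toward 255:
  R: 240 + 8.7 = 248.7 → 249
  G: 207 + 27.84 = 234.84 → 235
  B: 102 + 88.74 = 190.74 → 191
After the tint: rgb(249, 235, 191) = #f9ebbf.
A 30% tint moves each channel 30% toward 255:
  R: 249 + 1.8 = 250.8 → 251
  G: 235 + 0.3×(255−235) = 235 + 6 = 241 → 241
  B: 191 + 0.3×(255−191) = 191 + 19.2 = 210.2 → 210
rgb(251, 241, 210) = #fbf1d2.

#fbf1d2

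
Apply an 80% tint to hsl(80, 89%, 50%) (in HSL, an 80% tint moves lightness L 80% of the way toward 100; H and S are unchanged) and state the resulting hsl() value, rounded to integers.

hsl(80, 89%, 90%)

L moves 80% from 50 toward 100: 50 + 40 = 90 → 90.
H and S are unchanged.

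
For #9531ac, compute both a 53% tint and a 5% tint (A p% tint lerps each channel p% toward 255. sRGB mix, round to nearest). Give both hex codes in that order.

#9531ac is rgb(149, 49, 172).
53% tint:
  R: 149 + 0.53×(255−149) = 149 + 56.18 = 205.18 → 205
  G: 49 + 0.53×(255−49) = 49 + 109.18 = 158.18 → 158
  B: 172 + 0.53×(255−172) = 172 + 43.99 = 215.99 → 216
  → #cd9ed8
5% tint:
  R: 149 + 0.05×(255−149) = 149 + 5.3 = 154.3 → 154
  G: 49 + 0.05×(255−49) = 49 + 10.3 = 59.3 → 59
  B: 172 + 4.15 = 176.15 → 176
  → #9a3bb0

#cd9ed8, #9a3bb0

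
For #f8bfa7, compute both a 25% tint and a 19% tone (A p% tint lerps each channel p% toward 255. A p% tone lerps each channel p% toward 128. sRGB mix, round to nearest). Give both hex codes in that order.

#f8bfa7 is rgb(248, 191, 167).
25% tint:
  R: 248 + 0.25×(255−248) = 248 + 1.75 = 249.75 → 250
  G: 191 + 0.25×(255−191) = 191 + 16 = 207 → 207
  B: 167 + 0.25×(255−167) = 167 + 22 = 189 → 189
  → #facfbd
19% tone:
  R: 248 + 0.19×(128−248) = 248 − 22.8 = 225.2 → 225
  G: 191 − 11.97 = 179.03 → 179
  B: 167 + 0.19×(128−167) = 167 − 7.41 = 159.59 → 160
  → #e1b3a0

#facfbd, #e1b3a0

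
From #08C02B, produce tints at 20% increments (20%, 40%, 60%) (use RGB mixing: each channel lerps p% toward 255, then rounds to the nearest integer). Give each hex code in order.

#08C02B is rgb(8, 192, 43).
20%: (8 + 49.4 = 57.4→57, 192 + 12.6 = 204.6→205, 43 + 42.4 = 85.4→85) → #39CD55
40%: (8 + 98.8 = 106.8→107, 192 + 25.2 = 217.2→217, 43 + 84.8 = 127.8→128) → #6BD980
60%: (8 + 148.2 = 156.2→156, 192 + 37.8 = 229.8→230, 43 + 127.2 = 170.2→170) → #9CE6AA

#39CD55, #6BD980, #9CE6AA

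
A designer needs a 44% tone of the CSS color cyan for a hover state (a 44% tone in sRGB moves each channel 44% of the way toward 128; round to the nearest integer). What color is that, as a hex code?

CSS cyan is rgb(0, 255, 255).
Lerp each channel 44% toward 128:
  R: 0 + 56.32 = 56.32 → 56
  G: 255 + 0.44×(128−255) = 255 − 55.88 = 199.12 → 199
  B: 255 − 55.88 = 199.12 → 199
rgb(56, 199, 199) = #38C7C7.

#38C7C7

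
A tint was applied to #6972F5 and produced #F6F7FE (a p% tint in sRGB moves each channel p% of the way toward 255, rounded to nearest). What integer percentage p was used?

94%

#6972F5 is rgb(105, 114, 245); #F6F7FE is rgb(246, 247, 254).
On the R channel (widest range): 246 ≈ 105 + (p/100)(255 − 105), so p ≈ 100×(246 − 105)/(255 − 105) = 14100/150 = 94.00.
p = 94 reproduces all three channels after rounding.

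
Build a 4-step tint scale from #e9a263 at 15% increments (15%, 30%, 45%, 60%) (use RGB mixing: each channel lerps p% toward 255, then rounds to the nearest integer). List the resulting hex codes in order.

#e9a263 is rgb(233, 162, 99).
15%: (233 + 3.3 = 236.3→236, 162 + 13.95 = 175.95→176, 99 + 23.4 = 122.4→122) → #ecb07a
30%: (233 + 6.6 = 239.6→240, 162 + 27.9 = 189.9→190, 99 + 46.8 = 145.8→146) → #f0be92
45%: (233 + 9.9 = 242.9→243, 162 + 41.85 = 203.85→204, 99 + 70.2 = 169.2→169) → #f3cca9
60%: (233 + 13.2 = 246.2→246, 162 + 55.8 = 217.8→218, 99 + 93.6 = 192.6→193) → #f6dac1

#ecb07a, #f0be92, #f3cca9, #f6dac1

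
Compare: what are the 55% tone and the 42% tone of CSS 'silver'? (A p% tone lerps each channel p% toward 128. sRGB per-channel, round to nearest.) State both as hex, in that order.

#9D9D9D, #A5A5A5

CSS silver is rgb(192, 192, 192).
55% tone:
  R: 192 + 0.55×(128−192) = 192 − 35.2 = 156.8 → 157
  G: 192 + 0.55×(128−192) = 192 − 35.2 = 156.8 → 157
  B: 192 − 35.2 = 156.8 → 157
  → #9D9D9D
42% tone:
  R: 192 − 26.88 = 165.12 → 165
  G: 192 − 26.88 = 165.12 → 165
  B: 192 − 26.88 = 165.12 → 165
  → #A5A5A5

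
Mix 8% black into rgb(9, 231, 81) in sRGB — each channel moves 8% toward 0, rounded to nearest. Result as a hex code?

#08d54b

An 8% shade moves each channel 8% toward 0:
  R: 9 + 0.08×(0−9) = 9 − 0.72 = 8.28 → 8
  G: 231 + 0.08×(0−231) = 231 − 18.48 = 212.52 → 213
  B: 81 − 6.48 = 74.52 → 75
rgb(8, 213, 75) = #08d54b.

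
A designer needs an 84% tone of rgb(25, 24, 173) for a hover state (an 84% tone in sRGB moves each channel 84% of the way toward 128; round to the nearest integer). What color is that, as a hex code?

Lerp each channel 84% toward 128:
  R: 25 + 0.84×(128−25) = 25 + 86.52 = 111.52 → 112
  G: 24 + 0.84×(128−24) = 24 + 87.36 = 111.36 → 111
  B: 173 + 0.84×(128−173) = 173 − 37.8 = 135.2 → 135
rgb(112, 111, 135) = #706f87.

#706f87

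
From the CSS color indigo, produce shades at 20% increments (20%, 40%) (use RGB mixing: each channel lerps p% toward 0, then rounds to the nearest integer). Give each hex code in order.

#3C0068, #2D004E

CSS indigo is rgb(75, 0, 130).
20%: (75 − 15 = 60→60, 0→0, 130 − 26 = 104→104) → #3C0068
40%: (75 − 30 = 45→45, 0→0, 130 − 52 = 78→78) → #2D004E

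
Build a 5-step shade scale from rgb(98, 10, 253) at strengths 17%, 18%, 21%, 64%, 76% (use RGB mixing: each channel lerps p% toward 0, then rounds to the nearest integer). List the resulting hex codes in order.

#5108d2, #5008cf, #4d08c8, #23045b, #18023d

17%: (98 − 16.66 = 81.34→81, 10 − 1.7 = 8.3→8, 253 − 43.01 = 209.99→210) → #5108d2
18%: (98 − 17.64 = 80.36→80, 10 − 1.8 = 8.2→8, 253 − 45.54 = 207.46→207) → #5008cf
21%: (98 − 20.58 = 77.42→77, 10 − 2.1 = 7.9→8, 253 − 53.13 = 199.87→200) → #4d08c8
64%: (98 − 62.72 = 35.28→35, 10 − 6.4 = 3.6→4, 253 − 161.92 = 91.08→91) → #23045b
76%: (98 − 74.48 = 23.52→24, 10 − 7.6 = 2.4→2, 253 − 192.28 = 60.72→61) → #18023d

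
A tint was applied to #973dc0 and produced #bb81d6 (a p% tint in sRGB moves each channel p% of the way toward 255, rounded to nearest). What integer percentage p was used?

35%

#973dc0 is rgb(151, 61, 192); #bb81d6 is rgb(187, 129, 214).
On the G channel (widest range): 129 ≈ 61 + (p/100)(255 − 61), so p ≈ 100×(129 − 61)/(255 − 61) = 6800/194 = 35.05.
p = 35 reproduces all three channels after rounding.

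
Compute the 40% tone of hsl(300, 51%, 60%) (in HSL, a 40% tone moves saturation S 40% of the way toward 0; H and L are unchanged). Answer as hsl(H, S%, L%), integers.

hsl(300, 31%, 60%)

S moves 40% from 51 toward 0: 51 − 20.4 = 30.6 → 31.
H and L are unchanged.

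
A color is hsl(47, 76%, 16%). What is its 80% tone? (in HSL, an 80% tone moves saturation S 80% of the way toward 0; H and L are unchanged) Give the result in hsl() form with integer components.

hsl(47, 15%, 16%)

S moves 80% from 76 toward 0: 76 − 60.8 = 15.2 → 15.
H and L are unchanged.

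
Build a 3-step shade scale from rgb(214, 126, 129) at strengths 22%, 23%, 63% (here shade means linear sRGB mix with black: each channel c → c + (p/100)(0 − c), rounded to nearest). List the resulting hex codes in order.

22%: (214 − 47.08 = 166.92→167, 126 − 27.72 = 98.28→98, 129 − 28.38 = 100.62→101) → #a76265
23%: (214 − 49.22 = 164.78→165, 126 − 28.98 = 97.02→97, 129 − 29.67 = 99.33→99) → #a56163
63%: (214 − 134.82 = 79.18→79, 126 − 79.38 = 46.62→47, 129 − 81.27 = 47.73→48) → #4f2f30

#a76265, #a56163, #4f2f30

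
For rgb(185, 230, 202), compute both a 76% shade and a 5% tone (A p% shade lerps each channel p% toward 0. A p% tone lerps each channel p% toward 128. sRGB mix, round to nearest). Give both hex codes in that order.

76% shade:
  R: 185 − 140.6 = 44.4 → 44
  G: 230 + 0.76×(0−230) = 230 − 174.8 = 55.2 → 55
  B: 202 − 153.52 = 48.48 → 48
  → #2C3730
5% tone:
  R: 185 − 2.85 = 182.15 → 182
  G: 230 + 0.05×(128−230) = 230 − 5.1 = 224.9 → 225
  B: 202 + 0.05×(128−202) = 202 − 3.7 = 198.3 → 198
  → #B6E1C6

#2C3730, #B6E1C6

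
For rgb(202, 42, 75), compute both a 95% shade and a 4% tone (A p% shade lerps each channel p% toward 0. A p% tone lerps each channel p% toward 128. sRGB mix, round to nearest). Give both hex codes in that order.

#0A0204, #C72D4D

95% shade:
  R: 202 + 0.95×(0−202) = 202 − 191.9 = 10.1 → 10
  G: 42 + 0.95×(0−42) = 42 − 39.9 = 2.1 → 2
  B: 75 − 71.25 = 3.75 → 4
  → #0A0204
4% tone:
  R: 202 + 0.04×(128−202) = 202 − 2.96 = 199.04 → 199
  G: 42 + 0.04×(128−42) = 42 + 3.44 = 45.44 → 45
  B: 75 + 2.12 = 77.12 → 77
  → #C72D4D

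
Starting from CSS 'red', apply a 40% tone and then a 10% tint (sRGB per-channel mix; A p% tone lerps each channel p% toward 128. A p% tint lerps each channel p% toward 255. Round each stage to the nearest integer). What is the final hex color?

#d14747

CSS red is rgb(255, 0, 0).
Per channel, c → c + 0.4(128 − c):
  R: 255 − 50.8 = 204.2 → 204
  G: 0 + 0.4×(128−0) = 0 + 51.2 = 51.2 → 51
  B: 0 + 51.2 = 51.2 → 51
After the tone: rgb(204, 51, 51) = #cc3333.
Per channel, c → c + 0.1(255 − c):
  R: 204 + 0.1×(255−204) = 204 + 5.1 = 209.1 → 209
  G: 51 + 0.1×(255−51) = 51 + 20.4 = 71.4 → 71
  B: 51 + 0.1×(255−51) = 51 + 20.4 = 71.4 → 71
rgb(209, 71, 71) = #d14747.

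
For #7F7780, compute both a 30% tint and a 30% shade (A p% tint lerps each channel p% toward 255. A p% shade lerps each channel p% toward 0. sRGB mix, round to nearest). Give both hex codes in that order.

#7F7780 is rgb(127, 119, 128).
30% tint:
  R: 127 + 38.4 = 165.4 → 165
  G: 119 + 40.8 = 159.8 → 160
  B: 128 + 38.1 = 166.1 → 166
  → #A5A0A6
30% shade:
  R: 127 − 38.1 = 88.9 → 89
  G: 119 + 0.3×(0−119) = 119 − 35.7 = 83.3 → 83
  B: 128 + 0.3×(0−128) = 128 − 38.4 = 89.6 → 90
  → #59535A

#A5A0A6, #59535A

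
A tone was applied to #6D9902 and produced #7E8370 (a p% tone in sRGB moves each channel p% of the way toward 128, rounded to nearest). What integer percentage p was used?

#6D9902 is rgb(109, 153, 2); #7E8370 is rgb(126, 131, 112).
On the B channel (widest range): 112 ≈ 2 + (p/100)(128 − 2), so p ≈ 100×(112 − 2)/(128 − 2) = 11000/126 = 87.30.
p = 87 reproduces all three channels after rounding.

87%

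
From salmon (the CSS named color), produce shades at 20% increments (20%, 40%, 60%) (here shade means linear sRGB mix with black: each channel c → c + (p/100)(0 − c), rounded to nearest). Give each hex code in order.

#c8665b, #964d44, #64332e

CSS salmon is rgb(250, 128, 114).
20%: (250 − 50 = 200→200, 128 − 25.6 = 102.4→102, 114 − 22.8 = 91.2→91) → #c8665b
40%: (250 − 100 = 150→150, 128 − 51.2 = 76.8→77, 114 − 45.6 = 68.4→68) → #964d44
60%: (250 − 150 = 100→100, 128 − 76.8 = 51.2→51, 114 − 68.4 = 45.6→46) → #64332e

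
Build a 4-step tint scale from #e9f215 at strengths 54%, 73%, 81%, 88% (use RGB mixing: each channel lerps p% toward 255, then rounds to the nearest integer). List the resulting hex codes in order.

#e9f215 is rgb(233, 242, 21).
54%: (233 + 11.88 = 244.88→245, 242 + 7.02 = 249.02→249, 21 + 126.36 = 147.36→147) → #f5f993
73%: (233 + 16.06 = 249.06→249, 242 + 9.49 = 251.49→251, 21 + 170.82 = 191.82→192) → #f9fbc0
81%: (233 + 17.82 = 250.82→251, 242 + 10.53 = 252.53→253, 21 + 189.54 = 210.54→211) → #fbfdd3
88%: (233 + 19.36 = 252.36→252, 242 + 11.44 = 253.44→253, 21 + 205.92 = 226.92→227) → #fcfde3

#f5f993, #f9fbc0, #fbfdd3, #fcfde3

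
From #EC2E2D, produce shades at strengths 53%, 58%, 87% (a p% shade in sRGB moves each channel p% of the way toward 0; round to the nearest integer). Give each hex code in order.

#6F1615, #631313, #1F0606

#EC2E2D is rgb(236, 46, 45).
53%: (236 − 125.08 = 110.92→111, 46 − 24.38 = 21.62→22, 45 − 23.85 = 21.15→21) → #6F1615
58%: (236 − 136.88 = 99.12→99, 46 − 26.68 = 19.32→19, 45 − 26.1 = 18.9→19) → #631313
87%: (236 − 205.32 = 30.68→31, 46 − 40.02 = 5.98→6, 45 − 39.15 = 5.85→6) → #1F0606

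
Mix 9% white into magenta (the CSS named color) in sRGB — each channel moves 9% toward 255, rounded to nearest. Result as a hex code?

CSS magenta is rgb(255, 0, 255).
A 9% tint moves each channel 9% toward 255:
  R: 255 + 0 = 255 → 255
  G: 0 + 22.95 = 22.95 → 23
  B: 255 + 0 = 255 → 255
rgb(255, 23, 255) = #FF17FF.

#FF17FF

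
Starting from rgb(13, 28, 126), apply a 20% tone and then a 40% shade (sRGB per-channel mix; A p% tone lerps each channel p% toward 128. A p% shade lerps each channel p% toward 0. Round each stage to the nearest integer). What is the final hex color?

Per channel, c → c + 0.2(128 − c):
  R: 13 + 0.2×(128−13) = 13 + 23 = 36 → 36
  G: 28 + 0.2×(128−28) = 28 + 20 = 48 → 48
  B: 126 + 0.2×(128−126) = 126 + 0.4 = 126.4 → 126
After the tone: rgb(36, 48, 126) = #24307e.
Per channel, c → c + 0.4(0 − c):
  R: 36 + 0.4×(0−36) = 36 − 14.4 = 21.6 → 22
  G: 48 + 0.4×(0−48) = 48 − 19.2 = 28.8 → 29
  B: 126 − 50.4 = 75.6 → 76
rgb(22, 29, 76) = #161d4c.

#161d4c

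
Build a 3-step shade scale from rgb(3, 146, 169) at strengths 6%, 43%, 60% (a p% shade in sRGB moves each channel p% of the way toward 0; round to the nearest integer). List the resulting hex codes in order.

6%: (3→3, 146 − 8.76 = 137.24→137, 169 − 10.14 = 158.86→159) → #03899F
43%: (3 − 1.29 = 1.71→2, 146 − 62.78 = 83.22→83, 169 − 72.67 = 96.33→96) → #025360
60%: (3 − 1.8 = 1.2→1, 146 − 87.6 = 58.4→58, 169 − 101.4 = 67.6→68) → #013A44

#03899F, #025360, #013A44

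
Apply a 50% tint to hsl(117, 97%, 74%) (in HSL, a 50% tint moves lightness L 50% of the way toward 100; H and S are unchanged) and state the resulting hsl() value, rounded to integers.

L moves 50% from 74 toward 100: 74 + 13 = 87 → 87.
H and S are unchanged.

hsl(117, 97%, 87%)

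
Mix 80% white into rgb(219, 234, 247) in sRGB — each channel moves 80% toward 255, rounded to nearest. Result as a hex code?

#F8FBFD

Lerp each channel 80% toward 255:
  R: 219 + 0.8×(255−219) = 219 + 28.8 = 247.8 → 248
  G: 234 + 0.8×(255−234) = 234 + 16.8 = 250.8 → 251
  B: 247 + 0.8×(255−247) = 247 + 6.4 = 253.4 → 253
rgb(248, 251, 253) = #F8FBFD.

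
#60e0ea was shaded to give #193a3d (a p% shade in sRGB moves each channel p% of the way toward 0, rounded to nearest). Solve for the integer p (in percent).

74%

#60e0ea is rgb(96, 224, 234); #193a3d is rgb(25, 58, 61).
On the B channel (widest range): 61 ≈ 234 + (p/100)(0 − 234), so p ≈ 100×(61 − 234)/(0 − 234) = -17300/-234 = 73.93.
p = 74 reproduces all three channels after rounding.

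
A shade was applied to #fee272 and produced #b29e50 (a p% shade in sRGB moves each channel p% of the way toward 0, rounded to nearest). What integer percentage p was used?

#fee272 is rgb(254, 226, 114); #b29e50 is rgb(178, 158, 80).
On the R channel (widest range): 178 ≈ 254 + (p/100)(0 − 254), so p ≈ 100×(178 − 254)/(0 − 254) = -7600/-254 = 29.92.
p = 30 reproduces all three channels after rounding.

30%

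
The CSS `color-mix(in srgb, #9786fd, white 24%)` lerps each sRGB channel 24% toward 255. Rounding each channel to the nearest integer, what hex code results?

#9786fd is rgb(151, 134, 253).
A 24% tint moves each channel 24% toward 255:
  R: 151 + 0.24×(255−151) = 151 + 24.96 = 175.96 → 176
  G: 134 + 0.24×(255−134) = 134 + 29.04 = 163.04 → 163
  B: 253 + 0.24×(255−253) = 253 + 0.48 = 253.48 → 253
rgb(176, 163, 253) = #b0a3fd.

#b0a3fd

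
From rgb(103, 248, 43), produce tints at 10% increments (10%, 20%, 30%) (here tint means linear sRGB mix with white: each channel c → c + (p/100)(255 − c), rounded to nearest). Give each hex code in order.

#76f940, #85f955, #95fa6b

10%: (103 + 15.2 = 118.2→118, 248 + 0.7 = 248.7→249, 43 + 21.2 = 64.2→64) → #76f940
20%: (103 + 30.4 = 133.4→133, 248 + 1.4 = 249.4→249, 43 + 42.4 = 85.4→85) → #85f955
30%: (103 + 45.6 = 148.6→149, 248 + 2.1 = 250.1→250, 43 + 63.6 = 106.6→107) → #95fa6b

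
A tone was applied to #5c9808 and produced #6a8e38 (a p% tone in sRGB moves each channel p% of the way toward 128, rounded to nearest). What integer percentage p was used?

40%

#5c9808 is rgb(92, 152, 8); #6a8e38 is rgb(106, 142, 56).
On the B channel (widest range): 56 ≈ 8 + (p/100)(128 − 8), so p ≈ 100×(56 − 8)/(128 − 8) = 4800/120 = 40.00.
p = 40 reproduces all three channels after rounding.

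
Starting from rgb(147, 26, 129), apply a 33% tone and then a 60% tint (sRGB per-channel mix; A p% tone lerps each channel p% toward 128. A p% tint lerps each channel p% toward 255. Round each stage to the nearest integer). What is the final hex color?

Lerp each channel 33% toward 128:
  R: 147 − 6.27 = 140.73 → 141
  G: 26 + 0.33×(128−26) = 26 + 33.66 = 59.66 → 60
  B: 129 + 0.33×(128−129) = 129 − 0.33 = 128.67 → 129
After the tone: rgb(141, 60, 129) = #8d3c81.
Per channel, c → c + 0.6(255 − c):
  R: 141 + 0.6×(255−141) = 141 + 68.4 = 209.4 → 209
  G: 60 + 0.6×(255−60) = 60 + 117 = 177 → 177
  B: 129 + 0.6×(255−129) = 129 + 75.6 = 204.6 → 205
rgb(209, 177, 205) = #d1b1cd.

#d1b1cd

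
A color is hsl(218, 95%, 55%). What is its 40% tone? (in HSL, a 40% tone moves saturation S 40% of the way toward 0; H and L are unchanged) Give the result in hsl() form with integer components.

S moves 40% from 95 toward 0: 95 − 38 = 57 → 57.
H and L are unchanged.

hsl(218, 57%, 55%)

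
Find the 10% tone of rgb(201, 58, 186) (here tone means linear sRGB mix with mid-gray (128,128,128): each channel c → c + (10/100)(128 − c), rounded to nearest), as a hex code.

#C241B4

A 10% tone moves each channel 10% toward 128:
  R: 201 + 0.1×(128−201) = 201 − 7.3 = 193.7 → 194
  G: 58 + 7 = 65 → 65
  B: 186 + 0.1×(128−186) = 186 − 5.8 = 180.2 → 180
rgb(194, 65, 180) = #C241B4.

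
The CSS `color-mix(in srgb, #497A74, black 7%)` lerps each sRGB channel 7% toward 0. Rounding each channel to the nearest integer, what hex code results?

#497A74 is rgb(73, 122, 116).
Lerp each channel 7% toward 0:
  R: 73 − 5.11 = 67.89 → 68
  G: 122 + 0.07×(0−122) = 122 − 8.54 = 113.46 → 113
  B: 116 + 0.07×(0−116) = 116 − 8.12 = 107.88 → 108
rgb(68, 113, 108) = #44716C.

#44716C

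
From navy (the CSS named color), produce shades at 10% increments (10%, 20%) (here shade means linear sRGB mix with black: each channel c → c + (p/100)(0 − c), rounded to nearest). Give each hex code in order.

CSS navy is rgb(0, 0, 128).
10%: (0→0, 0→0, 128 − 12.8 = 115.2→115) → #000073
20%: (0→0, 0→0, 128 − 25.6 = 102.4→102) → #000066

#000073, #000066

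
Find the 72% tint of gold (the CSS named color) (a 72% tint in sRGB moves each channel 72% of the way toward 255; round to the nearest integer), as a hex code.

CSS gold is rgb(255, 215, 0).
A 72% tint moves each channel 72% toward 255:
  R: 255 + 0.72×(255−255) = 255 + 0 = 255 → 255
  G: 215 + 0.72×(255−215) = 215 + 28.8 = 243.8 → 244
  B: 0 + 0.72×(255−0) = 0 + 183.6 = 183.6 → 184
rgb(255, 244, 184) = #FFF4B8.

#FFF4B8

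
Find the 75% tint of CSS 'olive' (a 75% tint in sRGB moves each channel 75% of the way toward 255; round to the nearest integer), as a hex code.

CSS olive is rgb(128, 128, 0).
Per channel, c → c + 0.75(255 − c):
  R: 128 + 0.75×(255−128) = 128 + 95.25 = 223.25 → 223
  G: 128 + 0.75×(255−128) = 128 + 95.25 = 223.25 → 223
  B: 0 + 0.75×(255−0) = 0 + 191.25 = 191.25 → 191
rgb(223, 223, 191) = #dfdfbf.

#dfdfbf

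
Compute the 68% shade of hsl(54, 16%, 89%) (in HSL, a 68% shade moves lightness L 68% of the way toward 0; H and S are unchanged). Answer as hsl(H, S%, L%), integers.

L moves 68% from 89 toward 0: 89 − 60.52 = 28.48 → 28.
H and S are unchanged.

hsl(54, 16%, 28%)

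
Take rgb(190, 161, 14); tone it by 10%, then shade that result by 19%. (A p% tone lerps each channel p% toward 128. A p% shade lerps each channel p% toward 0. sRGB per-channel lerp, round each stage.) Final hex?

#958014

Per channel, c → c + 0.1(128 − c):
  R: 190 − 6.2 = 183.8 → 184
  G: 161 − 3.3 = 157.7 → 158
  B: 14 + 0.1×(128−14) = 14 + 11.4 = 25.4 → 25
After the tone: rgb(184, 158, 25) = #b89e19.
Lerp each channel 19% toward 0:
  R: 184 − 34.96 = 149.04 → 149
  G: 158 − 30.02 = 127.98 → 128
  B: 25 − 4.75 = 20.25 → 20
rgb(149, 128, 20) = #958014.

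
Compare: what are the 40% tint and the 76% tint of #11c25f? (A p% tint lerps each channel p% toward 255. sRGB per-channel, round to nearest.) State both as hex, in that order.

#70da9f, #c6f0d9

#11c25f is rgb(17, 194, 95).
40% tint:
  R: 17 + 95.2 = 112.2 → 112
  G: 194 + 24.4 = 218.4 → 218
  B: 95 + 64 = 159 → 159
  → #70da9f
76% tint:
  R: 17 + 180.88 = 197.88 → 198
  G: 194 + 0.76×(255−194) = 194 + 46.36 = 240.36 → 240
  B: 95 + 0.76×(255−95) = 95 + 121.6 = 216.6 → 217
  → #c6f0d9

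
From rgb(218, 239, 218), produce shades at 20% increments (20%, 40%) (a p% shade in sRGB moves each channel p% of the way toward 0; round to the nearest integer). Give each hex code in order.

20%: (218 − 43.6 = 174.4→174, 239 − 47.8 = 191.2→191, 218 − 43.6 = 174.4→174) → #AEBFAE
40%: (218 − 87.2 = 130.8→131, 239 − 95.6 = 143.4→143, 218 − 87.2 = 130.8→131) → #838F83

#AEBFAE, #838F83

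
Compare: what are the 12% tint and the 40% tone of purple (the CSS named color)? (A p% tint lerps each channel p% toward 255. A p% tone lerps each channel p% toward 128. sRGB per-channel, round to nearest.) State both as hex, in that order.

#8F1F8F, #803380

CSS purple is rgb(128, 0, 128).
12% tint:
  R: 128 + 15.24 = 143.24 → 143
  G: 0 + 0.12×(255−0) = 0 + 30.6 = 30.6 → 31
  B: 128 + 0.12×(255−128) = 128 + 15.24 = 143.24 → 143
  → #8F1F8F
40% tone:
  R: 128 + 0 = 128 → 128
  G: 0 + 0.4×(128−0) = 0 + 51.2 = 51.2 → 51
  B: 128 + 0.4×(128−128) = 128 + 0 = 128 → 128
  → #803380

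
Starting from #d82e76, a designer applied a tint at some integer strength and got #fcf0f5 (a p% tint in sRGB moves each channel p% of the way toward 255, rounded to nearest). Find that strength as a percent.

#d82e76 is rgb(216, 46, 118); #fcf0f5 is rgb(252, 240, 245).
On the G channel (widest range): 240 ≈ 46 + (p/100)(255 − 46), so p ≈ 100×(240 − 46)/(255 − 46) = 19400/209 = 92.82.
p = 93 reproduces all three channels after rounding.

93%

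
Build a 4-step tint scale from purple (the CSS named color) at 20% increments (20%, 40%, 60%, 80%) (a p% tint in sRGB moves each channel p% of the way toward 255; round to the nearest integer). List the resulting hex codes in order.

#993399, #B366B3, #CC99CC, #E6CCE6

CSS purple is rgb(128, 0, 128).
20%: (128 + 25.4 = 153.4→153, 0 + 51 = 51→51, 128 + 25.4 = 153.4→153) → #993399
40%: (128 + 50.8 = 178.8→179, 0 + 102 = 102→102, 128 + 50.8 = 178.8→179) → #B366B3
60%: (128 + 76.2 = 204.2→204, 0 + 153 = 153→153, 128 + 76.2 = 204.2→204) → #CC99CC
80%: (128 + 101.6 = 229.6→230, 0 + 204 = 204→204, 128 + 101.6 = 229.6→230) → #E6CCE6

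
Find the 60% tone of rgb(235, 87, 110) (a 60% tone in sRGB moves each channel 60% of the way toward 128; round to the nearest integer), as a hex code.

Per channel, c → c + 0.6(128 − c):
  R: 235 + 0.6×(128−235) = 235 − 64.2 = 170.8 → 171
  G: 87 + 0.6×(128−87) = 87 + 24.6 = 111.6 → 112
  B: 110 + 10.8 = 120.8 → 121
rgb(171, 112, 121) = #AB7079.

#AB7079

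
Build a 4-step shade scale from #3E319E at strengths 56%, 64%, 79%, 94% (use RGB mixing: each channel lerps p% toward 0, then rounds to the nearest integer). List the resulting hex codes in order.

#3E319E is rgb(62, 49, 158).
56%: (62 − 34.72 = 27.28→27, 49 − 27.44 = 21.56→22, 158 − 88.48 = 69.52→70) → #1B1646
64%: (62 − 39.68 = 22.32→22, 49 − 31.36 = 17.64→18, 158 − 101.12 = 56.88→57) → #161239
79%: (62 − 48.98 = 13.02→13, 49 − 38.71 = 10.29→10, 158 − 124.82 = 33.18→33) → #0D0A21
94%: (62 − 58.28 = 3.72→4, 49 − 46.06 = 2.94→3, 158 − 148.52 = 9.48→9) → #040309

#1B1646, #161239, #0D0A21, #040309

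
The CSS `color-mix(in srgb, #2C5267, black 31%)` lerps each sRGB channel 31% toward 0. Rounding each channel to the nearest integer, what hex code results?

#2C5267 is rgb(44, 82, 103).
Lerp each channel 31% toward 0:
  R: 44 + 0.31×(0−44) = 44 − 13.64 = 30.36 → 30
  G: 82 − 25.42 = 56.58 → 57
  B: 103 + 0.31×(0−103) = 103 − 31.93 = 71.07 → 71
rgb(30, 57, 71) = #1E3947.

#1E3947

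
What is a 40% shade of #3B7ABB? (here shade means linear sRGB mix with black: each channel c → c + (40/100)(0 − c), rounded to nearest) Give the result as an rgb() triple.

#3B7ABB is rgb(59, 122, 187).
Per channel, c → c + 0.4(0 − c):
  R: 59 − 23.6 = 35.4 → 35
  G: 122 − 48.8 = 73.2 → 73
  B: 187 − 74.8 = 112.2 → 112

rgb(35, 73, 112)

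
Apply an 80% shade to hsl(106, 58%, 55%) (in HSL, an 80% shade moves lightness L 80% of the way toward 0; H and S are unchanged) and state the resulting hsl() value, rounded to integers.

hsl(106, 58%, 11%)

L moves 80% from 55 toward 0: 55 − 44 = 11 → 11.
H and S are unchanged.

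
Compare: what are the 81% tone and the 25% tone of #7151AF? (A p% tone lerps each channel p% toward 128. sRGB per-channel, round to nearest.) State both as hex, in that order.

#7D7789, #755DA3

#7151AF is rgb(113, 81, 175).
81% tone:
  R: 113 + 12.15 = 125.15 → 125
  G: 81 + 38.07 = 119.07 → 119
  B: 175 + 0.81×(128−175) = 175 − 38.07 = 136.93 → 137
  → #7D7789
25% tone:
  R: 113 + 0.25×(128−113) = 113 + 3.75 = 116.75 → 117
  G: 81 + 0.25×(128−81) = 81 + 11.75 = 92.75 → 93
  B: 175 − 11.75 = 163.25 → 163
  → #755DA3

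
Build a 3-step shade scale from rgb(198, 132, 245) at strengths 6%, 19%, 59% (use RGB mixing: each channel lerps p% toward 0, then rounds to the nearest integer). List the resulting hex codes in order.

6%: (198 − 11.88 = 186.12→186, 132 − 7.92 = 124.08→124, 245 − 14.7 = 230.3→230) → #BA7CE6
19%: (198 − 37.62 = 160.38→160, 132 − 25.08 = 106.92→107, 245 − 46.55 = 198.45→198) → #A06BC6
59%: (198 − 116.82 = 81.18→81, 132 − 77.88 = 54.12→54, 245 − 144.55 = 100.45→100) → #513664

#BA7CE6, #A06BC6, #513664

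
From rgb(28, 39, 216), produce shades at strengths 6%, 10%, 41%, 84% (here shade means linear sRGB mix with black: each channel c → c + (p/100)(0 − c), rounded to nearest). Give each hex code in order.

#1a25cb, #1923c2, #11177f, #040623

6%: (28 − 1.68 = 26.32→26, 39 − 2.34 = 36.66→37, 216 − 12.96 = 203.04→203) → #1a25cb
10%: (28 − 2.8 = 25.2→25, 39 − 3.9 = 35.1→35, 216 − 21.6 = 194.4→194) → #1923c2
41%: (28 − 11.48 = 16.52→17, 39 − 15.99 = 23.01→23, 216 − 88.56 = 127.44→127) → #11177f
84%: (28 − 23.52 = 4.48→4, 39 − 32.76 = 6.24→6, 216 − 181.44 = 34.56→35) → #040623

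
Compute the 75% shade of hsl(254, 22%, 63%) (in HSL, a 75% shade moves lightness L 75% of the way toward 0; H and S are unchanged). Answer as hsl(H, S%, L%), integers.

hsl(254, 22%, 16%)

L moves 75% from 63 toward 0: 63 − 47.25 = 15.75 → 16.
H and S are unchanged.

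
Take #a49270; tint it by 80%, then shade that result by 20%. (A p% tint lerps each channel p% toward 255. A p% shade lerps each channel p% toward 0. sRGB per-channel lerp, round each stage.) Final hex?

#bebab5

#a49270 is rgb(164, 146, 112).
Lerp each channel 80% toward 255:
  R: 164 + 72.8 = 236.8 → 237
  G: 146 + 0.8×(255−146) = 146 + 87.2 = 233.2 → 233
  B: 112 + 114.4 = 226.4 → 226
After the tint: rgb(237, 233, 226) = #ede9e2.
A 20% shade moves each channel 20% toward 0:
  R: 237 + 0.2×(0−237) = 237 − 47.4 = 189.6 → 190
  G: 233 − 46.6 = 186.4 → 186
  B: 226 + 0.2×(0−226) = 226 − 45.2 = 180.8 → 181
rgb(190, 186, 181) = #bebab5.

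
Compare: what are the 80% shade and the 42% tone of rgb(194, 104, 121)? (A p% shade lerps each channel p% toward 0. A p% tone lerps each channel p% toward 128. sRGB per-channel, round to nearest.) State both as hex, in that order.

#271518, #A6727C

80% shade:
  R: 194 + 0.8×(0−194) = 194 − 155.2 = 38.8 → 39
  G: 104 − 83.2 = 20.8 → 21
  B: 121 + 0.8×(0−121) = 121 − 96.8 = 24.2 → 24
  → #271518
42% tone:
  R: 194 − 27.72 = 166.28 → 166
  G: 104 + 10.08 = 114.08 → 114
  B: 121 + 0.42×(128−121) = 121 + 2.94 = 123.94 → 124
  → #A6727C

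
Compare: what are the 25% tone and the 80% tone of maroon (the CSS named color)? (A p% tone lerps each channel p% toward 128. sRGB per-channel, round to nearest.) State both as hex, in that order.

CSS maroon is rgb(128, 0, 0).
25% tone:
  R: 128 + 0 = 128 → 128
  G: 0 + 0.25×(128−0) = 0 + 32 = 32 → 32
  B: 0 + 32 = 32 → 32
  → #802020
80% tone:
  R: 128 + 0.8×(128−128) = 128 + 0 = 128 → 128
  G: 0 + 0.8×(128−0) = 0 + 102.4 = 102.4 → 102
  B: 0 + 0.8×(128−0) = 0 + 102.4 = 102.4 → 102
  → #806666

#802020, #806666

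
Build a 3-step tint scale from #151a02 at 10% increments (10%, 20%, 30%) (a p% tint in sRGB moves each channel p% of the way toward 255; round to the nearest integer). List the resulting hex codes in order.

#2c311b, #444835, #5b5f4e

#151a02 is rgb(21, 26, 2).
10%: (21 + 23.4 = 44.4→44, 26 + 22.9 = 48.9→49, 2 + 25.3 = 27.3→27) → #2c311b
20%: (21 + 46.8 = 67.8→68, 26 + 45.8 = 71.8→72, 2 + 50.6 = 52.6→53) → #444835
30%: (21 + 70.2 = 91.2→91, 26 + 68.7 = 94.7→95, 2 + 75.9 = 77.9→78) → #5b5f4e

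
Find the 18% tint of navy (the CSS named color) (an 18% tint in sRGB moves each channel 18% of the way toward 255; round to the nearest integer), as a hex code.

#2e2e97

CSS navy is rgb(0, 0, 128).
An 18% tint moves each channel 18% toward 255:
  R: 0 + 45.9 = 45.9 → 46
  G: 0 + 0.18×(255−0) = 0 + 45.9 = 45.9 → 46
  B: 128 + 0.18×(255−128) = 128 + 22.86 = 150.86 → 151
rgb(46, 46, 151) = #2e2e97.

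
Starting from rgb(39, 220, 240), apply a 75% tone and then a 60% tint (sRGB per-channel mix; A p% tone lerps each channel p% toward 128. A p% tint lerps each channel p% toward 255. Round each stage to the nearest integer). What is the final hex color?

#C3D5D7

Lerp each channel 75% toward 128:
  R: 39 + 0.75×(128−39) = 39 + 66.75 = 105.75 → 106
  G: 220 + 0.75×(128−220) = 220 − 69 = 151 → 151
  B: 240 + 0.75×(128−240) = 240 − 84 = 156 → 156
After the tone: rgb(106, 151, 156) = #6A979C.
Lerp each channel 60% toward 255:
  R: 106 + 89.4 = 195.4 → 195
  G: 151 + 0.6×(255−151) = 151 + 62.4 = 213.4 → 213
  B: 156 + 0.6×(255−156) = 156 + 59.4 = 215.4 → 215
rgb(195, 213, 215) = #C3D5D7.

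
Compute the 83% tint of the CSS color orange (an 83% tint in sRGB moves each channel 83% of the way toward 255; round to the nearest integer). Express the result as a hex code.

#FFF0D4

CSS orange is rgb(255, 165, 0).
An 83% tint moves each channel 83% toward 255:
  R: 255 + 0.83×(255−255) = 255 + 0 = 255 → 255
  G: 165 + 0.83×(255−165) = 165 + 74.7 = 239.7 → 240
  B: 0 + 0.83×(255−0) = 0 + 211.65 = 211.65 → 212
rgb(255, 240, 212) = #FFF0D4.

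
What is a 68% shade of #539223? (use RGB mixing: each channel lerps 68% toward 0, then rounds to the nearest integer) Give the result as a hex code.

#1b2f0b

#539223 is rgb(83, 146, 35).
Per channel, c → c + 0.68(0 − c):
  R: 83 + 0.68×(0−83) = 83 − 56.44 = 26.56 → 27
  G: 146 + 0.68×(0−146) = 146 − 99.28 = 46.72 → 47
  B: 35 + 0.68×(0−35) = 35 − 23.8 = 11.2 → 11
rgb(27, 47, 11) = #1b2f0b.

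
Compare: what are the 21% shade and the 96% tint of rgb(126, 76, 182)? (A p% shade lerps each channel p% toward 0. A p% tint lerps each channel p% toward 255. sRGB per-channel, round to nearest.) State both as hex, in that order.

#643C90, #FAF8FC

21% shade:
  R: 126 + 0.21×(0−126) = 126 − 26.46 = 99.54 → 100
  G: 76 + 0.21×(0−76) = 76 − 15.96 = 60.04 → 60
  B: 182 + 0.21×(0−182) = 182 − 38.22 = 143.78 → 144
  → #643C90
96% tint:
  R: 126 + 123.84 = 249.84 → 250
  G: 76 + 171.84 = 247.84 → 248
  B: 182 + 70.08 = 252.08 → 252
  → #FAF8FC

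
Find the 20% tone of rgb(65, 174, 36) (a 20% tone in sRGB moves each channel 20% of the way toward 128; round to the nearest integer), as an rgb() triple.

Per channel, c → c + 0.2(128 − c):
  R: 65 + 0.2×(128−65) = 65 + 12.6 = 77.6 → 78
  G: 174 + 0.2×(128−174) = 174 − 9.2 = 164.8 → 165
  B: 36 + 0.2×(128−36) = 36 + 18.4 = 54.4 → 54

rgb(78, 165, 54)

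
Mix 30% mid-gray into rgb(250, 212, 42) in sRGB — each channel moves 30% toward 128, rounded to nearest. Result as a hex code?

Lerp each channel 30% toward 128:
  R: 250 + 0.3×(128−250) = 250 − 36.6 = 213.4 → 213
  G: 212 + 0.3×(128−212) = 212 − 25.2 = 186.8 → 187
  B: 42 + 25.8 = 67.8 → 68
rgb(213, 187, 68) = #D5BB44.

#D5BB44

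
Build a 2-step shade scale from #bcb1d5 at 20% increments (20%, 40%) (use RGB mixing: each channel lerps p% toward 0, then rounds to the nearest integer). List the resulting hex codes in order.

#968eaa, #716a80

#bcb1d5 is rgb(188, 177, 213).
20%: (188 − 37.6 = 150.4→150, 177 − 35.4 = 141.6→142, 213 − 42.6 = 170.4→170) → #968eaa
40%: (188 − 75.2 = 112.8→113, 177 − 70.8 = 106.2→106, 213 − 85.2 = 127.8→128) → #716a80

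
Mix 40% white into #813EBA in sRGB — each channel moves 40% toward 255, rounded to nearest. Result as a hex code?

#B38BD6

#813EBA is rgb(129, 62, 186).
Per channel, c → c + 0.4(255 − c):
  R: 129 + 0.4×(255−129) = 129 + 50.4 = 179.4 → 179
  G: 62 + 0.4×(255−62) = 62 + 77.2 = 139.2 → 139
  B: 186 + 0.4×(255−186) = 186 + 27.6 = 213.6 → 214
rgb(179, 139, 214) = #B38BD6.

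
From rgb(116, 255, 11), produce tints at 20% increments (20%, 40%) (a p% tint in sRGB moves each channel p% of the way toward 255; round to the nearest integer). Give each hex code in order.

#90FF3C, #ACFF6D

20%: (116 + 27.8 = 143.8→144, 255→255, 11 + 48.8 = 59.8→60) → #90FF3C
40%: (116 + 55.6 = 171.6→172, 255→255, 11 + 97.6 = 108.6→109) → #ACFF6D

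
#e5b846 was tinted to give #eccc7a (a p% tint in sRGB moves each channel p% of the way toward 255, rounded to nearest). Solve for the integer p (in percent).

#e5b846 is rgb(229, 184, 70); #eccc7a is rgb(236, 204, 122).
On the B channel (widest range): 122 ≈ 70 + (p/100)(255 − 70), so p ≈ 100×(122 − 70)/(255 − 70) = 5200/185 = 28.11.
p = 28 reproduces all three channels after rounding.

28%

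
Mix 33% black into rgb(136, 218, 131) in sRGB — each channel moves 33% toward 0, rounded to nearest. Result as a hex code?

#5B9258

Per channel, c → c + 0.33(0 − c):
  R: 136 + 0.33×(0−136) = 136 − 44.88 = 91.12 → 91
  G: 218 + 0.33×(0−218) = 218 − 71.94 = 146.06 → 146
  B: 131 + 0.33×(0−131) = 131 − 43.23 = 87.77 → 88
rgb(91, 146, 88) = #5B9258.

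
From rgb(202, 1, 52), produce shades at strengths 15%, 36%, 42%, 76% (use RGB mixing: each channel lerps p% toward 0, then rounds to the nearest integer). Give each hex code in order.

#ac012c, #810121, #75011e, #30000c

15%: (202 − 30.3 = 171.7→172, 1→1, 52 − 7.8 = 44.2→44) → #ac012c
36%: (202 − 72.72 = 129.28→129, 1→1, 52 − 18.72 = 33.28→33) → #810121
42%: (202 − 84.84 = 117.16→117, 1→1, 52 − 21.84 = 30.16→30) → #75011e
76%: (202 − 153.52 = 48.48→48, 1 − 0.76 = 0.24→0, 52 − 39.52 = 12.48→12) → #30000c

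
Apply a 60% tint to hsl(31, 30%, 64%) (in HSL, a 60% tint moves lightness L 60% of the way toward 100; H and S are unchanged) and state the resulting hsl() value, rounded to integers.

hsl(31, 30%, 86%)

L moves 60% from 64 toward 100: 64 + 21.6 = 85.6 → 86.
H and S are unchanged.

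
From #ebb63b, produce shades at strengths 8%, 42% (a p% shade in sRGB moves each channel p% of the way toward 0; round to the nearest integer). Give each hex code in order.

#ebb63b is rgb(235, 182, 59).
8%: (235 − 18.8 = 216.2→216, 182 − 14.56 = 167.44→167, 59 − 4.72 = 54.28→54) → #d8a736
42%: (235 − 98.7 = 136.3→136, 182 − 76.44 = 105.56→106, 59 − 24.78 = 34.22→34) → #886a22

#d8a736, #886a22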